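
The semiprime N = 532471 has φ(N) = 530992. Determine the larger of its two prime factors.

863

φ(n) = (p−1)(q−1) = n − (p+q) + 1, so p + q = 532471 − 530992 + 1 = 1480.
p and q are the roots of t² − 1480t + 532471 = 0.
Discriminant: 1480² − 4·532471 = 2190400 − 2129884 = 60516; √60516 = 246.
q = (1480 − 246)/2 = 617, p = (1480 + 246)/2 = 863.
Check: 617 · 863 = 532471.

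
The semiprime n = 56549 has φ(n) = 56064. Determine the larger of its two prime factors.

φ(n) = (p−1)(q−1) = n − (p+q) + 1, so p + q = 56549 − 56064 + 1 = 486.
p and q are the roots of t² − 486t + 56549 = 0.
Discriminant: 486² − 4·56549 = 236196 − 226196 = 10000; √10000 = 100.
q = (486 − 100)/2 = 193, p = (486 + 100)/2 = 293.
Check: 193 · 293 = 56549.

293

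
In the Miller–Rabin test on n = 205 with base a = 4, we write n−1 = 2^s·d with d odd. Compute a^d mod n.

4

205 − 1 = 204 = 2^2 · 51, so d = 51.
4^1 ≡ 4 (mod 205)
4^2 ≡ 4^2 = 16 ≡ 16 (mod 205)
4^4 ≡ 16^2 = 256 ≡ 51 (mod 205)
4^8 ≡ 51^2 = 2601 ≡ 141 (mod 205)
4^16 ≡ 141^2 = 19881 ≡ 201 (mod 205)
4^32 ≡ 201^2 = 40401 ≡ 16 (mod 205)
51 = 32 + 16 + 2 + 1 in binary powers of 2.
So 4^51 ≡ 16 · 201 · 16 · 4 ≡ 4 (mod 205).
Squaring chain: 4 → 16; never reaches −1, so base 4 is a Miller–Rabin witness that 205 is composite.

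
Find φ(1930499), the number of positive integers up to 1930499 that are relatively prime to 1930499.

1881792

Factor: 1930499 = 89 · 109 · 199.
φ(1930499) = (89−1) · (109−1) · (199−1) = 88 · 108 · 198 = 1881792.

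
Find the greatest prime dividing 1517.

41

1517 = 37 · 41
41 is prime.
So 1517 = 37 · 41; the largest prime factor is 41.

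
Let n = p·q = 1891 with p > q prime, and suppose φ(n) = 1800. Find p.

φ(n) = (p−1)(q−1) = n − (p+q) + 1, so p + q = 1891 − 1800 + 1 = 92.
p and q are the roots of t² − 92t + 1891 = 0.
Discriminant: 92² − 4·1891 = 8464 − 7564 = 900; √900 = 30.
q = (92 − 30)/2 = 31, p = (92 + 30)/2 = 61.
Check: 31 · 61 = 1891.

61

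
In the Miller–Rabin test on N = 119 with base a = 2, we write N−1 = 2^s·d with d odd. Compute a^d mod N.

119 − 1 = 118 = 2^1 · 59, so d = 59.
2^1 ≡ 2 (mod 119)
2^2 ≡ 2^2 = 4 ≡ 4 (mod 119)
2^4 ≡ 4^2 = 16 ≡ 16 (mod 119)
2^8 ≡ 16^2 = 256 ≡ 18 (mod 119)
2^16 ≡ 18^2 = 324 ≡ 86 (mod 119)
2^32 ≡ 86^2 = 7396 ≡ 18 (mod 119)
59 = 32 + 16 + 8 + 2 + 1 in binary powers of 2.
So 2^59 ≡ 18 · 86 · 18 · 4 · 2 ≡ 25 (mod 119).
Squaring chain: 25; never reaches −1, so base 2 is a Miller–Rabin witness that 119 is composite.

25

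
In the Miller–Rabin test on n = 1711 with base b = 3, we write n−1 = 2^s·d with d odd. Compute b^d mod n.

606

1711 − 1 = 1710 = 2^1 · 855, so d = 855.
3^1 ≡ 3 (mod 1711)
3^2 ≡ 3^2 = 9 ≡ 9 (mod 1711)
3^4 ≡ 9^2 = 81 ≡ 81 (mod 1711)
3^8 ≡ 81^2 = 6561 ≡ 1428 (mod 1711)
3^16 ≡ 1428^2 = 2039184 ≡ 1383 (mod 1711)
3^32 ≡ 1383^2 = 1912689 ≡ 1502 (mod 1711)
3^64 ≡ 1502^2 = 2256004 ≡ 906 (mod 1711)
3^128 ≡ 906^2 = 820836 ≡ 1267 (mod 1711)
3^256 ≡ 1267^2 = 1605289 ≡ 371 (mod 1711)
3^512 ≡ 371^2 = 137641 ≡ 761 (mod 1711)
855 = 512 + 256 + 64 + 16 + 4 + 2 + 1 in binary powers of 2.
So 3^855 ≡ 761 · 371 · 906 · 1383 · 81 · 9 · 3 ≡ 606 (mod 1711).
Squaring chain: 606; never reaches −1, so base 3 is a Miller–Rabin witness that 1711 is composite.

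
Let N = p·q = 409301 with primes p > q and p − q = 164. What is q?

563

Since p = q + 164, we have 409301 = q(q + 164), so q² + 164q − 409301 = 0.
Discriminant: 164² + 4·409301 = 26896 + 1637204 = 1664100; √1664100 = 1290.
q = (−164 + 1290)/2 = 563, and p = q + 164 = 727.
Check: 563 · 727 = 409301.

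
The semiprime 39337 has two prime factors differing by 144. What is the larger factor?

Since p = q + 144, we have 39337 = q(q + 144), so q² + 144q − 39337 = 0.
Discriminant: 144² + 4·39337 = 20736 + 157348 = 178084; √178084 = 422.
q = (−144 + 422)/2 = 139, and p = q + 144 = 283.
Check: 139 · 283 = 39337.

283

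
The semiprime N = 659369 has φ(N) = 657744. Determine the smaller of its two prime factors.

773

φ(n) = (p−1)(q−1) = n − (p+q) + 1, so p + q = 659369 − 657744 + 1 = 1626.
p and q are the roots of t² − 1626t + 659369 = 0.
Discriminant: 1626² − 4·659369 = 2643876 − 2637476 = 6400; √6400 = 80.
q = (1626 − 80)/2 = 773, p = (1626 + 80)/2 = 853.
Check: 773 · 853 = 659369.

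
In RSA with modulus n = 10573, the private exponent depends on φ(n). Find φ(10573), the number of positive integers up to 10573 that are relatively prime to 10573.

Factor: 10573 = 97 · 109.
φ(10573) = (97−1) · (109−1) = 96 · 108 = 10368.

10368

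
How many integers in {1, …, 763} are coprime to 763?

648

Factor: 763 = 7 · 109.
φ(763) = (7−1) · (109−1) = 6 · 108 = 648.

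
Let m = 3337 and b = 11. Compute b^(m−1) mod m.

1352

11^1 ≡ 11 (mod 3337)
11^2 ≡ 11^2 = 121 ≡ 121 (mod 3337)
11^4 ≡ 121^2 = 14641 ≡ 1293 (mod 3337)
11^8 ≡ 1293^2 = 1671849 ≡ 12 (mod 3337)
11^16 ≡ 12^2 = 144 ≡ 144 (mod 3337)
11^32 ≡ 144^2 = 20736 ≡ 714 (mod 3337)
11^64 ≡ 714^2 = 509796 ≡ 2572 (mod 3337)
11^128 ≡ 2572^2 = 6615184 ≡ 1250 (mod 3337)
11^256 ≡ 1250^2 = 1562500 ≡ 784 (mod 3337)
11^512 ≡ 784^2 = 614656 ≡ 648 (mod 3337)
11^1024 ≡ 648^2 = 419904 ≡ 2779 (mod 3337)
11^2048 ≡ 2779^2 = 7722841 ≡ 1023 (mod 3337)
3336 = 2048 + 1024 + 256 + 8 in binary powers of 2.
So 11^3336 ≡ 1023 · 2779 · 784 · 12 ≡ 1352 (mod 3337).
Since 1352 ≠ 1, base 11 is a Fermat witness: 3337 is composite.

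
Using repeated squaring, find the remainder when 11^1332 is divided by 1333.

11^1 ≡ 11 (mod 1333)
11^2 ≡ 11^2 = 121 ≡ 121 (mod 1333)
11^4 ≡ 121^2 = 14641 ≡ 1311 (mod 1333)
11^8 ≡ 1311^2 = 1718721 ≡ 484 (mod 1333)
11^16 ≡ 484^2 = 234256 ≡ 981 (mod 1333)
11^32 ≡ 981^2 = 962361 ≡ 1268 (mod 1333)
11^64 ≡ 1268^2 = 1607824 ≡ 226 (mod 1333)
11^128 ≡ 226^2 = 51076 ≡ 422 (mod 1333)
11^256 ≡ 422^2 = 178084 ≡ 795 (mod 1333)
11^512 ≡ 795^2 = 632025 ≡ 183 (mod 1333)
11^1024 ≡ 183^2 = 33489 ≡ 164 (mod 1333)
1332 = 1024 + 256 + 32 + 16 + 4 in binary powers of 2.
So 11^1332 ≡ 164 · 795 · 1268 · 981 · 1311 ≡ 78 (mod 1333).
Since 78 ≠ 1, base 11 is a Fermat witness: 1333 is composite.

78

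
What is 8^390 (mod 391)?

361

8^1 ≡ 8 (mod 391)
8^2 ≡ 8^2 = 64 ≡ 64 (mod 391)
8^4 ≡ 64^2 = 4096 ≡ 186 (mod 391)
8^8 ≡ 186^2 = 34596 ≡ 188 (mod 391)
8^16 ≡ 188^2 = 35344 ≡ 154 (mod 391)
8^32 ≡ 154^2 = 23716 ≡ 256 (mod 391)
8^64 ≡ 256^2 = 65536 ≡ 239 (mod 391)
8^128 ≡ 239^2 = 57121 ≡ 35 (mod 391)
8^256 ≡ 35^2 = 1225 ≡ 52 (mod 391)
390 = 256 + 128 + 4 + 2 in binary powers of 2.
So 8^390 ≡ 52 · 35 · 186 · 64 ≡ 361 (mod 391).
Since 361 ≠ 1, base 8 is a Fermat witness: 391 is composite.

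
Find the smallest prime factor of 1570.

2

1570 is even: 2 divides it.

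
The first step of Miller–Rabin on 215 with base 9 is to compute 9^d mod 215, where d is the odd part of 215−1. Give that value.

124

215 − 1 = 214 = 2^1 · 107, so d = 107.
9^1 ≡ 9 (mod 215)
9^2 ≡ 9^2 = 81 ≡ 81 (mod 215)
9^4 ≡ 81^2 = 6561 ≡ 111 (mod 215)
9^8 ≡ 111^2 = 12321 ≡ 66 (mod 215)
9^16 ≡ 66^2 = 4356 ≡ 56 (mod 215)
9^32 ≡ 56^2 = 3136 ≡ 126 (mod 215)
9^64 ≡ 126^2 = 15876 ≡ 181 (mod 215)
107 = 64 + 32 + 8 + 2 + 1 in binary powers of 2.
So 9^107 ≡ 181 · 126 · 66 · 81 · 9 ≡ 124 (mod 215).
Squaring chain: 124; never reaches −1, so base 9 is a Miller–Rabin witness that 215 is composite.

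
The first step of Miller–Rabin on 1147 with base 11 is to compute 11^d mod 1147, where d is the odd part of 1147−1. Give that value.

1147 − 1 = 1146 = 2^1 · 573, so d = 573.
11^1 ≡ 11 (mod 1147)
11^2 ≡ 11^2 = 121 ≡ 121 (mod 1147)
11^4 ≡ 121^2 = 14641 ≡ 877 (mod 1147)
11^8 ≡ 877^2 = 769129 ≡ 639 (mod 1147)
11^16 ≡ 639^2 = 408321 ≡ 1136 (mod 1147)
11^32 ≡ 1136^2 = 1290496 ≡ 121 (mod 1147)
11^64 ≡ 121^2 = 14641 ≡ 877 (mod 1147)
11^128 ≡ 877^2 = 769129 ≡ 639 (mod 1147)
11^256 ≡ 639^2 = 408321 ≡ 1136 (mod 1147)
11^512 ≡ 1136^2 = 1290496 ≡ 121 (mod 1147)
573 = 512 + 32 + 16 + 8 + 4 + 1 in binary powers of 2.
So 11^573 ≡ 121 · 121 · 1136 · 639 · 877 · 11 ≡ 184 (mod 1147).
Squaring chain: 184; never reaches −1, so base 11 is a Miller–Rabin witness that 1147 is composite.

184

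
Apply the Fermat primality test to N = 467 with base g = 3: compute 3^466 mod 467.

1

3^1 ≡ 3 (mod 467)
3^2 ≡ 3^2 = 9 ≡ 9 (mod 467)
3^4 ≡ 9^2 = 81 ≡ 81 (mod 467)
3^8 ≡ 81^2 = 6561 ≡ 23 (mod 467)
3^16 ≡ 23^2 = 529 ≡ 62 (mod 467)
3^32 ≡ 62^2 = 3844 ≡ 108 (mod 467)
3^64 ≡ 108^2 = 11664 ≡ 456 (mod 467)
3^128 ≡ 456^2 = 207936 ≡ 121 (mod 467)
3^256 ≡ 121^2 = 14641 ≡ 164 (mod 467)
466 = 256 + 128 + 64 + 16 + 2 in binary powers of 2.
So 3^466 ≡ 164 · 121 · 456 · 62 · 9 ≡ 1 (mod 467).
Since the result is 1, base 3 gives no evidence that 467 is composite.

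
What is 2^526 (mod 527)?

2^1 ≡ 2 (mod 527)
2^2 ≡ 2^2 = 4 ≡ 4 (mod 527)
2^4 ≡ 4^2 = 16 ≡ 16 (mod 527)
2^8 ≡ 16^2 = 256 ≡ 256 (mod 527)
2^16 ≡ 256^2 = 65536 ≡ 188 (mod 527)
2^32 ≡ 188^2 = 35344 ≡ 35 (mod 527)
2^64 ≡ 35^2 = 1225 ≡ 171 (mod 527)
2^128 ≡ 171^2 = 29241 ≡ 256 (mod 527)
2^256 ≡ 256^2 = 65536 ≡ 188 (mod 527)
2^512 ≡ 188^2 = 35344 ≡ 35 (mod 527)
526 = 512 + 8 + 4 + 2 in binary powers of 2.
So 2^526 ≡ 35 · 256 · 16 · 4 ≡ 64 (mod 527).
Since 64 ≠ 1, base 2 is a Fermat witness: 527 is composite.

64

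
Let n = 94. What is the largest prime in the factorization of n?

94 = 2 · 47
47 is prime.
So 94 = 2 · 47; the largest prime factor is 47.

47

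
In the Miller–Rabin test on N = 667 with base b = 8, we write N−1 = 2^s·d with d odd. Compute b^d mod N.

374

667 − 1 = 666 = 2^1 · 333, so d = 333.
8^1 ≡ 8 (mod 667)
8^2 ≡ 8^2 = 64 ≡ 64 (mod 667)
8^4 ≡ 64^2 = 4096 ≡ 94 (mod 667)
8^8 ≡ 94^2 = 8836 ≡ 165 (mod 667)
8^16 ≡ 165^2 = 27225 ≡ 545 (mod 667)
8^32 ≡ 545^2 = 297025 ≡ 210 (mod 667)
8^64 ≡ 210^2 = 44100 ≡ 78 (mod 667)
8^128 ≡ 78^2 = 6084 ≡ 81 (mod 667)
8^256 ≡ 81^2 = 6561 ≡ 558 (mod 667)
333 = 256 + 64 + 8 + 4 + 1 in binary powers of 2.
So 8^333 ≡ 558 · 78 · 165 · 94 · 8 ≡ 374 (mod 667).
Squaring chain: 374; never reaches −1, so base 8 is a Miller–Rabin witness that 667 is composite.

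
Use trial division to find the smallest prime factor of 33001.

61

33001 is odd.
Digit sum 7, not divisible by 3.
Ends in 1: not divisible by 5.
7: 33001 = 7·4714 + 3
11: 33001 = 11·3000 + 1
13: 33001 = 13·2538 + 7
17: 33001 = 17·1941 + 4
19: 33001 = 19·1736 + 17
23: 33001 = 23·1434 + 19
29: 33001 = 29·1137 + 28
31: 33001 = 31·1064 + 17
37: 33001 = 37·891 + 34
41: 33001 = 41·804 + 37
43: 33001 = 43·767 + 20
47: 33001 = 47·702 + 7
53: 33001 = 53·622 + 35
59: 33001 = 59·559 + 20
61: 33001 = 61·541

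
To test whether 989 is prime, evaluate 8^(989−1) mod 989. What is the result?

8^1 ≡ 8 (mod 989)
8^2 ≡ 8^2 = 64 ≡ 64 (mod 989)
8^4 ≡ 64^2 = 4096 ≡ 140 (mod 989)
8^8 ≡ 140^2 = 19600 ≡ 809 (mod 989)
8^16 ≡ 809^2 = 654481 ≡ 752 (mod 989)
8^32 ≡ 752^2 = 565504 ≡ 785 (mod 989)
8^64 ≡ 785^2 = 616225 ≡ 78 (mod 989)
8^128 ≡ 78^2 = 6084 ≡ 150 (mod 989)
8^256 ≡ 150^2 = 22500 ≡ 742 (mod 989)
8^512 ≡ 742^2 = 550564 ≡ 680 (mod 989)
988 = 512 + 256 + 128 + 64 + 16 + 8 + 4 in binary powers of 2.
So 8^988 ≡ 680 · 742 · 150 · 78 · 752 · 809 · 140 ≡ 78 (mod 989).
Since 78 ≠ 1, base 8 is a Fermat witness: 989 is composite.

78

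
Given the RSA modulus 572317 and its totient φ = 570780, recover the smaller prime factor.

631

φ(n) = (p−1)(q−1) = n − (p+q) + 1, so p + q = 572317 − 570780 + 1 = 1538.
p and q are the roots of t² − 1538t + 572317 = 0.
Discriminant: 1538² − 4·572317 = 2365444 − 2289268 = 76176; √76176 = 276.
q = (1538 − 276)/2 = 631, p = (1538 + 276)/2 = 907.
Check: 631 · 907 = 572317.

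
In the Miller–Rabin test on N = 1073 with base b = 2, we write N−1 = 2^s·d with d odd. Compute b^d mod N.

540

1073 − 1 = 1072 = 2^4 · 67, so d = 67.
2^1 ≡ 2 (mod 1073)
2^2 ≡ 2^2 = 4 ≡ 4 (mod 1073)
2^4 ≡ 4^2 = 16 ≡ 16 (mod 1073)
2^8 ≡ 16^2 = 256 ≡ 256 (mod 1073)
2^16 ≡ 256^2 = 65536 ≡ 83 (mod 1073)
2^32 ≡ 83^2 = 6889 ≡ 451 (mod 1073)
2^64 ≡ 451^2 = 203401 ≡ 604 (mod 1073)
67 = 64 + 2 + 1 in binary powers of 2.
So 2^67 ≡ 604 · 4 · 2 ≡ 540 (mod 1073).
Squaring chain: 540 → 817 → 83 → 451; never reaches −1, so base 2 is a Miller–Rabin witness that 1073 is composite.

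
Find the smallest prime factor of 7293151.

7293151 is odd.
Digit sum 28, not divisible by 3.
Ends in 1: not divisible by 5.
7: 7293151 = 7·1041878 + 5
11: 7293151 = 11·663013 + 8
13: 7293151 = 13·561011 + 8
17: 7293151 = 17·429008 + 15
19: 7293151 = 19·383850 + 1
23: 7293151 = 23·317093 + 12
29: 7293151 = 29·251487 + 28
31: 7293151 = 31·235262 + 29
37: 7293151 = 37·197112 + 7
41: 7293151 = 41·177881 + 30
43: 7293151 = 43·169608 + 7
47: 7293151 = 47·155173 + 20
53: 7293151 = 53·137606 + 33
59: 7293151 = 59·123612 + 43
61: 7293151 = 61·119559 + 52
67: 7293151 = 67·108853

67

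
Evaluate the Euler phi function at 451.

400

Factor: 451 = 11 · 41.
φ(451) = (11−1) · (41−1) = 10 · 40 = 400.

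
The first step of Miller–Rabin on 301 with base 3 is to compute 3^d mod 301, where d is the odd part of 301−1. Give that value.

125

301 − 1 = 300 = 2^2 · 75, so d = 75.
3^1 ≡ 3 (mod 301)
3^2 ≡ 3^2 = 9 ≡ 9 (mod 301)
3^4 ≡ 9^2 = 81 ≡ 81 (mod 301)
3^8 ≡ 81^2 = 6561 ≡ 240 (mod 301)
3^16 ≡ 240^2 = 57600 ≡ 109 (mod 301)
3^32 ≡ 109^2 = 11881 ≡ 142 (mod 301)
3^64 ≡ 142^2 = 20164 ≡ 298 (mod 301)
75 = 64 + 8 + 2 + 1 in binary powers of 2.
So 3^75 ≡ 298 · 240 · 9 · 3 ≡ 125 (mod 301).
Squaring chain: 125 → 274; never reaches −1, so base 3 is a Miller–Rabin witness that 301 is composite.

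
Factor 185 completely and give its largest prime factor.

185 = 5 · 37
37 is prime.
So 185 = 5 · 37; the largest prime factor is 37.

37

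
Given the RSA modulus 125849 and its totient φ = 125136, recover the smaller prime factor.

φ(n) = (p−1)(q−1) = n − (p+q) + 1, so p + q = 125849 − 125136 + 1 = 714.
p and q are the roots of t² − 714t + 125849 = 0.
Discriminant: 714² − 4·125849 = 509796 − 503396 = 6400; √6400 = 80.
q = (714 − 80)/2 = 317, p = (714 + 80)/2 = 397.
Check: 317 · 397 = 125849.

317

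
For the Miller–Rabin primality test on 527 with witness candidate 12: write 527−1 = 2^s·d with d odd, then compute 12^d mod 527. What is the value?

177

527 − 1 = 526 = 2^1 · 263, so d = 263.
12^1 ≡ 12 (mod 527)
12^2 ≡ 12^2 = 144 ≡ 144 (mod 527)
12^4 ≡ 144^2 = 20736 ≡ 183 (mod 527)
12^8 ≡ 183^2 = 33489 ≡ 288 (mod 527)
12^16 ≡ 288^2 = 82944 ≡ 205 (mod 527)
12^32 ≡ 205^2 = 42025 ≡ 392 (mod 527)
12^64 ≡ 392^2 = 153664 ≡ 307 (mod 527)
12^128 ≡ 307^2 = 94249 ≡ 443 (mod 527)
12^256 ≡ 443^2 = 196249 ≡ 205 (mod 527)
263 = 256 + 4 + 2 + 1 in binary powers of 2.
So 12^263 ≡ 205 · 183 · 144 · 12 ≡ 177 (mod 527).
Squaring chain: 177; never reaches −1, so base 12 is a Miller–Rabin witness that 527 is composite.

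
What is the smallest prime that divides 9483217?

89

9483217 is odd.
Digit sum 34, not divisible by 3.
Ends in 7: not divisible by 5.
7: 9483217 = 7·1354745 + 2
11: 9483217 = 11·862110 + 7
13: 9483217 = 13·729478 + 3
17: 9483217 = 17·557836 + 5
19: 9483217 = 19·499116 + 13
23: 9483217 = 23·412313 + 18
29: 9483217 = 29·327007 + 14
31: 9483217 = 31·305910 + 7
37: 9483217 = 37·256303 + 6
41: 9483217 = 41·231297 + 40
43: 9483217 = 43·220539 + 40
47: 9483217 = 47·201770 + 27
53: 9483217 = 53·178928 + 33
59: 9483217 = 59·160732 + 29
61: 9483217 = 61·155462 + 35
67: 9483217 = 67·141540 + 37
71: 9483217 = 71·133566 + 31
73: 9483217 = 73·129907 + 6
79: 9483217 = 79·120040 + 57
83: 9483217 = 83·114255 + 52
89: 9483217 = 89·106553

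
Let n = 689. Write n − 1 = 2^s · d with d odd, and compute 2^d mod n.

689 − 1 = 688 = 2^4 · 43, so d = 43.
2^1 ≡ 2 (mod 689)
2^2 ≡ 2^2 = 4 ≡ 4 (mod 689)
2^4 ≡ 4^2 = 16 ≡ 16 (mod 689)
2^8 ≡ 16^2 = 256 ≡ 256 (mod 689)
2^16 ≡ 256^2 = 65536 ≡ 81 (mod 689)
2^32 ≡ 81^2 = 6561 ≡ 360 (mod 689)
43 = 32 + 8 + 2 + 1 in binary powers of 2.
So 2^43 ≡ 360 · 256 · 4 · 2 ≡ 50 (mod 689).
Squaring chain: 50 → 433 → 81 → 360; never reaches −1, so base 2 is a Miller–Rabin witness that 689 is composite.

50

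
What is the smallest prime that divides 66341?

66341 is odd.
Digit sum 20, not divisible by 3.
Ends in 1: not divisible by 5.
7: 66341 = 7·9477 + 2
11: 66341 = 11·6031

11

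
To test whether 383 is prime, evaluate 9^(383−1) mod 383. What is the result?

1

9^1 ≡ 9 (mod 383)
9^2 ≡ 9^2 = 81 ≡ 81 (mod 383)
9^4 ≡ 81^2 = 6561 ≡ 50 (mod 383)
9^8 ≡ 50^2 = 2500 ≡ 202 (mod 383)
9^16 ≡ 202^2 = 40804 ≡ 206 (mod 383)
9^32 ≡ 206^2 = 42436 ≡ 306 (mod 383)
9^64 ≡ 306^2 = 93636 ≡ 184 (mod 383)
9^128 ≡ 184^2 = 33856 ≡ 152 (mod 383)
9^256 ≡ 152^2 = 23104 ≡ 124 (mod 383)
382 = 256 + 64 + 32 + 16 + 8 + 4 + 2 in binary powers of 2.
So 9^382 ≡ 124 · 184 · 306 · 206 · 202 · 50 · 81 ≡ 1 (mod 383).
Since the result is 1, base 9 gives no evidence that 383 is composite.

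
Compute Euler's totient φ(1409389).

1363440

Factor: 1409389 = 47 · 157 · 191.
φ(1409389) = (47−1) · (157−1) · (191−1) = 46 · 156 · 190 = 1363440.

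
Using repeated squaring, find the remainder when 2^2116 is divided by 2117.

1243

2^1 ≡ 2 (mod 2117)
2^2 ≡ 2^2 = 4 ≡ 4 (mod 2117)
2^4 ≡ 4^2 = 16 ≡ 16 (mod 2117)
2^8 ≡ 16^2 = 256 ≡ 256 (mod 2117)
2^16 ≡ 256^2 = 65536 ≡ 2026 (mod 2117)
2^32 ≡ 2026^2 = 4104676 ≡ 1930 (mod 2117)
2^64 ≡ 1930^2 = 3724900 ≡ 1097 (mod 2117)
2^128 ≡ 1097^2 = 1203409 ≡ 953 (mod 2117)
2^256 ≡ 953^2 = 908209 ≡ 16 (mod 2117)
2^512 ≡ 16^2 = 256 ≡ 256 (mod 2117)
2^1024 ≡ 256^2 = 65536 ≡ 2026 (mod 2117)
2^2048 ≡ 2026^2 = 4104676 ≡ 1930 (mod 2117)
2116 = 2048 + 64 + 4 in binary powers of 2.
So 2^2116 ≡ 1930 · 1097 · 16 ≡ 1243 (mod 2117).
Since 1243 ≠ 1, base 2 is a Fermat witness: 2117 is composite.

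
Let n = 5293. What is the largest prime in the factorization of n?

5293 = 67 · 79
79 is prime.
So 5293 = 67 · 79; the largest prime factor is 79.

79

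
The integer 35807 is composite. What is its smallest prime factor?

35807 is odd.
Digit sum 23, not divisible by 3.
Ends in 7: not divisible by 5.
7: 35807 = 7·5115 + 2
11: 35807 = 11·3255 + 2
13: 35807 = 13·2754 + 5
17: 35807 = 17·2106 + 5
19: 35807 = 19·1884 + 11
23: 35807 = 23·1556 + 19
29: 35807 = 29·1234 + 21
31: 35807 = 31·1155 + 2
37: 35807 = 37·967 + 28
41: 35807 = 41·873 + 14
43: 35807 = 43·832 + 31
47: 35807 = 47·761 + 40
53: 35807 = 53·675 + 32
59: 35807 = 59·606 + 53
61: 35807 = 61·587

61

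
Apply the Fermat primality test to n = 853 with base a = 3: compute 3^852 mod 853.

3^1 ≡ 3 (mod 853)
3^2 ≡ 3^2 = 9 ≡ 9 (mod 853)
3^4 ≡ 9^2 = 81 ≡ 81 (mod 853)
3^8 ≡ 81^2 = 6561 ≡ 590 (mod 853)
3^16 ≡ 590^2 = 348100 ≡ 76 (mod 853)
3^32 ≡ 76^2 = 5776 ≡ 658 (mod 853)
3^64 ≡ 658^2 = 432964 ≡ 493 (mod 853)
3^128 ≡ 493^2 = 243049 ≡ 797 (mod 853)
3^256 ≡ 797^2 = 635209 ≡ 577 (mod 853)
3^512 ≡ 577^2 = 332929 ≡ 259 (mod 853)
852 = 512 + 256 + 64 + 16 + 4 in binary powers of 2.
So 3^852 ≡ 259 · 577 · 493 · 76 · 81 ≡ 1 (mod 853).
Since the result is 1, base 3 gives no evidence that 853 is composite.

1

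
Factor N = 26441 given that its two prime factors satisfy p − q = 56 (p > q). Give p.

Since p = q + 56, we have 26441 = q(q + 56), so q² + 56q − 26441 = 0.
Discriminant: 56² + 4·26441 = 3136 + 105764 = 108900; √108900 = 330.
q = (−56 + 330)/2 = 137, and p = q + 56 = 193.
Check: 137 · 193 = 26441.

193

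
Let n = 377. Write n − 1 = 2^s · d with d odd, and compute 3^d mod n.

308

377 − 1 = 376 = 2^3 · 47, so d = 47.
3^1 ≡ 3 (mod 377)
3^2 ≡ 3^2 = 9 ≡ 9 (mod 377)
3^4 ≡ 9^2 = 81 ≡ 81 (mod 377)
3^8 ≡ 81^2 = 6561 ≡ 152 (mod 377)
3^16 ≡ 152^2 = 23104 ≡ 107 (mod 377)
3^32 ≡ 107^2 = 11449 ≡ 139 (mod 377)
47 = 32 + 8 + 4 + 2 + 1 in binary powers of 2.
So 3^47 ≡ 139 · 152 · 81 · 9 · 3 ≡ 308 (mod 377).
Squaring chain: 308 → 237 → 373; never reaches −1, so base 3 is a Miller–Rabin witness that 377 is composite.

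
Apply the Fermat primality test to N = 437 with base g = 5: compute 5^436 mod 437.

5^1 ≡ 5 (mod 437)
5^2 ≡ 5^2 = 25 ≡ 25 (mod 437)
5^4 ≡ 25^2 = 625 ≡ 188 (mod 437)
5^8 ≡ 188^2 = 35344 ≡ 384 (mod 437)
5^16 ≡ 384^2 = 147456 ≡ 187 (mod 437)
5^32 ≡ 187^2 = 34969 ≡ 9 (mod 437)
5^64 ≡ 9^2 = 81 ≡ 81 (mod 437)
5^128 ≡ 81^2 = 6561 ≡ 6 (mod 437)
5^256 ≡ 6^2 = 36 ≡ 36 (mod 437)
436 = 256 + 128 + 32 + 16 + 4 in binary powers of 2.
So 5^436 ≡ 36 · 6 · 9 · 187 · 188 ≡ 397 (mod 437).
Since 397 ≠ 1, base 5 is a Fermat witness: 437 is composite.

397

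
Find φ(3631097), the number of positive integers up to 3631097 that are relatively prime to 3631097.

3560400

Factor: 3631097 = 139 · 151 · 173.
φ(3631097) = (139−1) · (151−1) · (173−1) = 138 · 150 · 172 = 3560400.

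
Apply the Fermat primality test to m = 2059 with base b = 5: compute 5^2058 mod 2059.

1190

5^1 ≡ 5 (mod 2059)
5^2 ≡ 5^2 = 25 ≡ 25 (mod 2059)
5^4 ≡ 25^2 = 625 ≡ 625 (mod 2059)
5^8 ≡ 625^2 = 390625 ≡ 1474 (mod 2059)
5^16 ≡ 1474^2 = 2172676 ≡ 431 (mod 2059)
5^32 ≡ 431^2 = 185761 ≡ 451 (mod 2059)
5^64 ≡ 451^2 = 203401 ≡ 1619 (mod 2059)
5^128 ≡ 1619^2 = 2621161 ≡ 54 (mod 2059)
5^256 ≡ 54^2 = 2916 ≡ 857 (mod 2059)
5^512 ≡ 857^2 = 734449 ≡ 1445 (mod 2059)
5^1024 ≡ 1445^2 = 2088025 ≡ 199 (mod 2059)
5^2048 ≡ 199^2 = 39601 ≡ 480 (mod 2059)
2058 = 2048 + 8 + 2 in binary powers of 2.
So 5^2058 ≡ 480 · 1474 · 25 ≡ 1190 (mod 2059).
Since 1190 ≠ 1, base 5 is a Fermat witness: 2059 is composite.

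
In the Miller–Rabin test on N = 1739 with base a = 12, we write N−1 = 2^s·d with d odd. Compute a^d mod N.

1635

1739 − 1 = 1738 = 2^1 · 869, so d = 869.
12^1 ≡ 12 (mod 1739)
12^2 ≡ 12^2 = 144 ≡ 144 (mod 1739)
12^4 ≡ 144^2 = 20736 ≡ 1607 (mod 1739)
12^8 ≡ 1607^2 = 2582449 ≡ 34 (mod 1739)
12^16 ≡ 34^2 = 1156 ≡ 1156 (mod 1739)
12^32 ≡ 1156^2 = 1336336 ≡ 784 (mod 1739)
12^64 ≡ 784^2 = 614656 ≡ 789 (mod 1739)
12^128 ≡ 789^2 = 622521 ≡ 1698 (mod 1739)
12^256 ≡ 1698^2 = 2883204 ≡ 1681 (mod 1739)
12^512 ≡ 1681^2 = 2825761 ≡ 1625 (mod 1739)
869 = 512 + 256 + 64 + 32 + 4 + 1 in binary powers of 2.
So 12^869 ≡ 1625 · 1681 · 789 · 784 · 1607 · 12 ≡ 1635 (mod 1739).
Squaring chain: 1635; never reaches −1, so base 12 is a Miller–Rabin witness that 1739 is composite.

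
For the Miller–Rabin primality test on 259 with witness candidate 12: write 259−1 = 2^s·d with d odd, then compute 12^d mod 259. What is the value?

259 − 1 = 258 = 2^1 · 129, so d = 129.
12^1 ≡ 12 (mod 259)
12^2 ≡ 12^2 = 144 ≡ 144 (mod 259)
12^4 ≡ 144^2 = 20736 ≡ 16 (mod 259)
12^8 ≡ 16^2 = 256 ≡ 256 (mod 259)
12^16 ≡ 256^2 = 65536 ≡ 9 (mod 259)
12^32 ≡ 9^2 = 81 ≡ 81 (mod 259)
12^64 ≡ 81^2 = 6561 ≡ 86 (mod 259)
12^128 ≡ 86^2 = 7396 ≡ 144 (mod 259)
129 = 128 + 1 in binary powers of 2.
So 12^129 ≡ 144 · 12 ≡ 174 (mod 259).
Squaring chain: 174; never reaches −1, so base 12 is a Miller–Rabin witness that 259 is composite.

174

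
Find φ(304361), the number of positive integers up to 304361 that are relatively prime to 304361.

Factor: 304361 = 19 · 83 · 193.
φ(304361) = (19−1) · (83−1) · (193−1) = 18 · 82 · 192 = 283392.

283392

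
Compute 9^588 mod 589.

140

9^1 ≡ 9 (mod 589)
9^2 ≡ 9^2 = 81 ≡ 81 (mod 589)
9^4 ≡ 81^2 = 6561 ≡ 82 (mod 589)
9^8 ≡ 82^2 = 6724 ≡ 245 (mod 589)
9^16 ≡ 245^2 = 60025 ≡ 536 (mod 589)
9^32 ≡ 536^2 = 287296 ≡ 453 (mod 589)
9^64 ≡ 453^2 = 205209 ≡ 237 (mod 589)
9^128 ≡ 237^2 = 56169 ≡ 214 (mod 589)
9^256 ≡ 214^2 = 45796 ≡ 443 (mod 589)
9^512 ≡ 443^2 = 196249 ≡ 112 (mod 589)
588 = 512 + 64 + 8 + 4 in binary powers of 2.
So 9^588 ≡ 112 · 237 · 245 · 82 ≡ 140 (mod 589).
Since 140 ≠ 1, base 9 is a Fermat witness: 589 is composite.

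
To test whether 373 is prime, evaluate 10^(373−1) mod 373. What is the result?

10^1 ≡ 10 (mod 373)
10^2 ≡ 10^2 = 100 ≡ 100 (mod 373)
10^4 ≡ 100^2 = 10000 ≡ 302 (mod 373)
10^8 ≡ 302^2 = 91204 ≡ 192 (mod 373)
10^16 ≡ 192^2 = 36864 ≡ 310 (mod 373)
10^32 ≡ 310^2 = 96100 ≡ 239 (mod 373)
10^64 ≡ 239^2 = 57121 ≡ 52 (mod 373)
10^128 ≡ 52^2 = 2704 ≡ 93 (mod 373)
10^256 ≡ 93^2 = 8649 ≡ 70 (mod 373)
372 = 256 + 64 + 32 + 16 + 4 in binary powers of 2.
So 10^372 ≡ 70 · 52 · 239 · 310 · 302 ≡ 1 (mod 373).
Since the result is 1, base 10 gives no evidence that 373 is composite.

1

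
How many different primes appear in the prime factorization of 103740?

6

103740 = 2^2 · 25935
25935 = 3 · 8645
8645 = 5 · 1729
1729 = 7 · 247
247 = 13 · 19
103740 = 2^2 · 3 · 5 · 7 · 13 · 19, which has 6 distinct prime factors.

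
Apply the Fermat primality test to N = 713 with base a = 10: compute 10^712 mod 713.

485

10^1 ≡ 10 (mod 713)
10^2 ≡ 10^2 = 100 ≡ 100 (mod 713)
10^4 ≡ 100^2 = 10000 ≡ 18 (mod 713)
10^8 ≡ 18^2 = 324 ≡ 324 (mod 713)
10^16 ≡ 324^2 = 104976 ≡ 165 (mod 713)
10^32 ≡ 165^2 = 27225 ≡ 131 (mod 713)
10^64 ≡ 131^2 = 17161 ≡ 49 (mod 713)
10^128 ≡ 49^2 = 2401 ≡ 262 (mod 713)
10^256 ≡ 262^2 = 68644 ≡ 196 (mod 713)
10^512 ≡ 196^2 = 38416 ≡ 627 (mod 713)
712 = 512 + 128 + 64 + 8 in binary powers of 2.
So 10^712 ≡ 627 · 262 · 49 · 324 ≡ 485 (mod 713).
Since 485 ≠ 1, base 10 is a Fermat witness: 713 is composite.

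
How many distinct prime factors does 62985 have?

62985 = 3 · 20995
20995 = 5 · 4199
4199 = 13 · 323
323 = 17 · 19
62985 = 3 · 5 · 13 · 17 · 19, which has 5 distinct prime factors.

5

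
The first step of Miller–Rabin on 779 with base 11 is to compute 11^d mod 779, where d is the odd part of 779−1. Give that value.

779 − 1 = 778 = 2^1 · 389, so d = 389.
11^1 ≡ 11 (mod 779)
11^2 ≡ 11^2 = 121 ≡ 121 (mod 779)
11^4 ≡ 121^2 = 14641 ≡ 619 (mod 779)
11^8 ≡ 619^2 = 383161 ≡ 672 (mod 779)
11^16 ≡ 672^2 = 451584 ≡ 543 (mod 779)
11^32 ≡ 543^2 = 294849 ≡ 387 (mod 779)
11^64 ≡ 387^2 = 149769 ≡ 201 (mod 779)
11^128 ≡ 201^2 = 40401 ≡ 672 (mod 779)
11^256 ≡ 672^2 = 451584 ≡ 543 (mod 779)
389 = 256 + 128 + 4 + 1 in binary powers of 2.
So 11^389 ≡ 543 · 672 · 619 · 11 ≡ 767 (mod 779).
Squaring chain: 767; never reaches −1, so base 11 is a Miller–Rabin witness that 779 is composite.

767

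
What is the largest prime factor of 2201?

71

2201 = 31 · 71
71 is prime.
So 2201 = 31 · 71; the largest prime factor is 71.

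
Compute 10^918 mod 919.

1

10^1 ≡ 10 (mod 919)
10^2 ≡ 10^2 = 100 ≡ 100 (mod 919)
10^4 ≡ 100^2 = 10000 ≡ 810 (mod 919)
10^8 ≡ 810^2 = 656100 ≡ 853 (mod 919)
10^16 ≡ 853^2 = 727609 ≡ 680 (mod 919)
10^32 ≡ 680^2 = 462400 ≡ 143 (mod 919)
10^64 ≡ 143^2 = 20449 ≡ 231 (mod 919)
10^128 ≡ 231^2 = 53361 ≡ 59 (mod 919)
10^256 ≡ 59^2 = 3481 ≡ 724 (mod 919)
10^512 ≡ 724^2 = 524176 ≡ 346 (mod 919)
918 = 512 + 256 + 128 + 16 + 4 + 2 in binary powers of 2.
So 10^918 ≡ 346 · 724 · 59 · 680 · 810 · 100 ≡ 1 (mod 919).
Since the result is 1, base 10 gives no evidence that 919 is composite.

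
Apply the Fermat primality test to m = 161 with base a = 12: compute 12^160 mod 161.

12^1 ≡ 12 (mod 161)
12^2 ≡ 12^2 = 144 ≡ 144 (mod 161)
12^4 ≡ 144^2 = 20736 ≡ 128 (mod 161)
12^8 ≡ 128^2 = 16384 ≡ 123 (mod 161)
12^16 ≡ 123^2 = 15129 ≡ 156 (mod 161)
12^32 ≡ 156^2 = 24336 ≡ 25 (mod 161)
12^64 ≡ 25^2 = 625 ≡ 142 (mod 161)
12^128 ≡ 142^2 = 20164 ≡ 39 (mod 161)
160 = 128 + 32 in binary powers of 2.
So 12^160 ≡ 39 · 25 ≡ 9 (mod 161).
Since 9 ≠ 1, base 12 is a Fermat witness: 161 is composite.

9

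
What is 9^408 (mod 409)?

1

9^1 ≡ 9 (mod 409)
9^2 ≡ 9^2 = 81 ≡ 81 (mod 409)
9^4 ≡ 81^2 = 6561 ≡ 17 (mod 409)
9^8 ≡ 17^2 = 289 ≡ 289 (mod 409)
9^16 ≡ 289^2 = 83521 ≡ 85 (mod 409)
9^32 ≡ 85^2 = 7225 ≡ 272 (mod 409)
9^64 ≡ 272^2 = 73984 ≡ 364 (mod 409)
9^128 ≡ 364^2 = 132496 ≡ 389 (mod 409)
9^256 ≡ 389^2 = 151321 ≡ 400 (mod 409)
408 = 256 + 128 + 16 + 8 in binary powers of 2.
So 9^408 ≡ 400 · 389 · 85 · 289 ≡ 1 (mod 409).
Since the result is 1, base 9 gives no evidence that 409 is composite.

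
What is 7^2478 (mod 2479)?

528

7^1 ≡ 7 (mod 2479)
7^2 ≡ 7^2 = 49 ≡ 49 (mod 2479)
7^4 ≡ 49^2 = 2401 ≡ 2401 (mod 2479)
7^8 ≡ 2401^2 = 5764801 ≡ 1126 (mod 2479)
7^16 ≡ 1126^2 = 1267876 ≡ 1107 (mod 2479)
7^32 ≡ 1107^2 = 1225449 ≡ 823 (mod 2479)
7^64 ≡ 823^2 = 677329 ≡ 562 (mod 2479)
7^128 ≡ 562^2 = 315844 ≡ 1011 (mod 2479)
7^256 ≡ 1011^2 = 1022121 ≡ 773 (mod 2479)
7^512 ≡ 773^2 = 597529 ≡ 90 (mod 2479)
7^1024 ≡ 90^2 = 8100 ≡ 663 (mod 2479)
7^2048 ≡ 663^2 = 439569 ≡ 786 (mod 2479)
2478 = 2048 + 256 + 128 + 32 + 8 + 4 + 2 in binary powers of 2.
So 7^2478 ≡ 786 · 773 · 1011 · 823 · 1126 · 2401 · 49 ≡ 528 (mod 2479).
Since 528 ≠ 1, base 7 is a Fermat witness: 2479 is composite.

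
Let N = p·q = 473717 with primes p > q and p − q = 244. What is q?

Since p = q + 244, we have 473717 = q(q + 244), so q² + 244q − 473717 = 0.
Discriminant: 244² + 4·473717 = 59536 + 1894868 = 1954404; √1954404 = 1398.
q = (−244 + 1398)/2 = 577, and p = q + 244 = 821.
Check: 577 · 821 = 473717.

577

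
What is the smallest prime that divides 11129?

31

11129 is odd.
Digit sum 14, not divisible by 3.
Ends in 9: not divisible by 5.
7: 11129 = 7·1589 + 6
11: 11129 = 11·1011 + 8
13: 11129 = 13·856 + 1
17: 11129 = 17·654 + 11
19: 11129 = 19·585 + 14
23: 11129 = 23·483 + 20
29: 11129 = 29·383 + 22
31: 11129 = 31·359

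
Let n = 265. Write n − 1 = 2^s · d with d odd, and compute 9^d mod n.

249

265 − 1 = 264 = 2^3 · 33, so d = 33.
9^1 ≡ 9 (mod 265)
9^2 ≡ 9^2 = 81 ≡ 81 (mod 265)
9^4 ≡ 81^2 = 6561 ≡ 201 (mod 265)
9^8 ≡ 201^2 = 40401 ≡ 121 (mod 265)
9^16 ≡ 121^2 = 14641 ≡ 66 (mod 265)
9^32 ≡ 66^2 = 4356 ≡ 116 (mod 265)
33 = 32 + 1 in binary powers of 2.
So 9^33 ≡ 116 · 9 ≡ 249 (mod 265).
Squaring chain: 249 → 256 → 81; never reaches −1, so base 9 is a Miller–Rabin witness that 265 is composite.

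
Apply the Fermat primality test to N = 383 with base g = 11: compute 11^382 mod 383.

11^1 ≡ 11 (mod 383)
11^2 ≡ 11^2 = 121 ≡ 121 (mod 383)
11^4 ≡ 121^2 = 14641 ≡ 87 (mod 383)
11^8 ≡ 87^2 = 7569 ≡ 292 (mod 383)
11^16 ≡ 292^2 = 85264 ≡ 238 (mod 383)
11^32 ≡ 238^2 = 56644 ≡ 343 (mod 383)
11^64 ≡ 343^2 = 117649 ≡ 68 (mod 383)
11^128 ≡ 68^2 = 4624 ≡ 28 (mod 383)
11^256 ≡ 28^2 = 784 ≡ 18 (mod 383)
382 = 256 + 64 + 32 + 16 + 8 + 4 + 2 in binary powers of 2.
So 11^382 ≡ 18 · 68 · 343 · 238 · 292 · 87 · 121 ≡ 1 (mod 383).
Since the result is 1, base 11 gives no evidence that 383 is composite.

1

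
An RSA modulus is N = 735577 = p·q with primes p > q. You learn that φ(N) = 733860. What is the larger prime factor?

907

φ(n) = (p−1)(q−1) = n − (p+q) + 1, so p + q = 735577 − 733860 + 1 = 1718.
p and q are the roots of t² − 1718t + 735577 = 0.
Discriminant: 1718² − 4·735577 = 2951524 − 2942308 = 9216; √9216 = 96.
q = (1718 − 96)/2 = 811, p = (1718 + 96)/2 = 907.
Check: 811 · 907 = 735577.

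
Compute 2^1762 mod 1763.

2^1 ≡ 2 (mod 1763)
2^2 ≡ 2^2 = 4 ≡ 4 (mod 1763)
2^4 ≡ 4^2 = 16 ≡ 16 (mod 1763)
2^8 ≡ 16^2 = 256 ≡ 256 (mod 1763)
2^16 ≡ 256^2 = 65536 ≡ 305 (mod 1763)
2^32 ≡ 305^2 = 93025 ≡ 1349 (mod 1763)
2^64 ≡ 1349^2 = 1819801 ≡ 385 (mod 1763)
2^128 ≡ 385^2 = 148225 ≡ 133 (mod 1763)
2^256 ≡ 133^2 = 17689 ≡ 59 (mod 1763)
2^512 ≡ 59^2 = 3481 ≡ 1718 (mod 1763)
2^1024 ≡ 1718^2 = 2951524 ≡ 262 (mod 1763)
1762 = 1024 + 512 + 128 + 64 + 32 + 2 in binary powers of 2.
So 2^1762 ≡ 262 · 1718 · 133 · 385 · 1349 · 4 ≡ 742 (mod 1763).
Since 742 ≠ 1, base 2 is a Fermat witness: 1763 is composite.

742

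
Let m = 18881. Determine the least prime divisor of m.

79

18881 is odd.
Digit sum 26, not divisible by 3.
Ends in 1: not divisible by 5.
7: 18881 = 7·2697 + 2
11: 18881 = 11·1716 + 5
13: 18881 = 13·1452 + 5
17: 18881 = 17·1110 + 11
19: 18881 = 19·993 + 14
23: 18881 = 23·820 + 21
29: 18881 = 29·651 + 2
31: 18881 = 31·609 + 2
37: 18881 = 37·510 + 11
41: 18881 = 41·460 + 21
43: 18881 = 43·439 + 4
47: 18881 = 47·401 + 34
53: 18881 = 53·356 + 13
59: 18881 = 59·320 + 1
61: 18881 = 61·309 + 32
67: 18881 = 67·281 + 54
71: 18881 = 71·265 + 66
73: 18881 = 73·258 + 47
79: 18881 = 79·239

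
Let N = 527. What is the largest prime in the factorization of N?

31

527 = 17 · 31
31 is prime.
So 527 = 17 · 31; the largest prime factor is 31.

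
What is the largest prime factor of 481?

37

481 = 13 · 37
37 is prime.
So 481 = 13 · 37; the largest prime factor is 37.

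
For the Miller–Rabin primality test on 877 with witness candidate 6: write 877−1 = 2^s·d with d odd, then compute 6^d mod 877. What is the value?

877 − 1 = 876 = 2^2 · 219, so d = 219.
6^1 ≡ 6 (mod 877)
6^2 ≡ 6^2 = 36 ≡ 36 (mod 877)
6^4 ≡ 36^2 = 1296 ≡ 419 (mod 877)
6^8 ≡ 419^2 = 175561 ≡ 161 (mod 877)
6^16 ≡ 161^2 = 25921 ≡ 488 (mod 877)
6^32 ≡ 488^2 = 238144 ≡ 477 (mod 877)
6^64 ≡ 477^2 = 227529 ≡ 386 (mod 877)
6^128 ≡ 386^2 = 148996 ≡ 783 (mod 877)
219 = 128 + 64 + 16 + 8 + 2 + 1 in binary powers of 2.
So 6^219 ≡ 783 · 386 · 488 · 161 · 36 · 6 ≡ 726 (mod 877).
Squaring chain: 726 → 876; reaches −1, so base 6 does not prove 877 composite.

726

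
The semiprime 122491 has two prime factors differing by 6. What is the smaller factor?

347

Since p = q + 6, we have 122491 = q(q + 6), so q² + 6q − 122491 = 0.
Discriminant: 6² + 4·122491 = 36 + 489964 = 490000; √490000 = 700.
q = (−6 + 700)/2 = 347, and p = q + 6 = 353.
Check: 347 · 353 = 122491.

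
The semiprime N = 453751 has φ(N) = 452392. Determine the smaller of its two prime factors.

587

φ(n) = (p−1)(q−1) = n − (p+q) + 1, so p + q = 453751 − 452392 + 1 = 1360.
p and q are the roots of t² − 1360t + 453751 = 0.
Discriminant: 1360² − 4·453751 = 1849600 − 1815004 = 34596; √34596 = 186.
q = (1360 − 186)/2 = 587, p = (1360 + 186)/2 = 773.
Check: 587 · 773 = 453751.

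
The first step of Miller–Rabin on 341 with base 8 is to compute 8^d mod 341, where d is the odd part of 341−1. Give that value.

32

341 − 1 = 340 = 2^2 · 85, so d = 85.
8^1 ≡ 8 (mod 341)
8^2 ≡ 8^2 = 64 ≡ 64 (mod 341)
8^4 ≡ 64^2 = 4096 ≡ 4 (mod 341)
8^8 ≡ 4^2 = 16 ≡ 16 (mod 341)
8^16 ≡ 16^2 = 256 ≡ 256 (mod 341)
8^32 ≡ 256^2 = 65536 ≡ 64 (mod 341)
8^64 ≡ 64^2 = 4096 ≡ 4 (mod 341)
85 = 64 + 16 + 4 + 1 in binary powers of 2.
So 8^85 ≡ 4 · 256 · 4 · 8 ≡ 32 (mod 341).
Squaring chain: 32 → 1; never reaches −1, so base 8 is a Miller–Rabin witness that 341 is composite.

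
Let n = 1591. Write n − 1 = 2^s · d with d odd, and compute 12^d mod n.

285

1591 − 1 = 1590 = 2^1 · 795, so d = 795.
12^1 ≡ 12 (mod 1591)
12^2 ≡ 12^2 = 144 ≡ 144 (mod 1591)
12^4 ≡ 144^2 = 20736 ≡ 53 (mod 1591)
12^8 ≡ 53^2 = 2809 ≡ 1218 (mod 1591)
12^16 ≡ 1218^2 = 1483524 ≡ 712 (mod 1591)
12^32 ≡ 712^2 = 506944 ≡ 1006 (mod 1591)
12^64 ≡ 1006^2 = 1012036 ≡ 160 (mod 1591)
12^128 ≡ 160^2 = 25600 ≡ 144 (mod 1591)
12^256 ≡ 144^2 = 20736 ≡ 53 (mod 1591)
12^512 ≡ 53^2 = 2809 ≡ 1218 (mod 1591)
795 = 512 + 256 + 16 + 8 + 2 + 1 in binary powers of 2.
So 12^795 ≡ 1218 · 53 · 712 · 1218 · 144 · 12 ≡ 285 (mod 1591).
Squaring chain: 285; never reaches −1, so base 12 is a Miller–Rabin witness that 1591 is composite.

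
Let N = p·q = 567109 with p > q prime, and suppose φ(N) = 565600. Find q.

φ(n) = (p−1)(q−1) = n − (p+q) + 1, so p + q = 567109 − 565600 + 1 = 1510.
p and q are the roots of t² − 1510t + 567109 = 0.
Discriminant: 1510² − 4·567109 = 2280100 − 2268436 = 11664; √11664 = 108.
q = (1510 − 108)/2 = 701, p = (1510 + 108)/2 = 809.
Check: 701 · 809 = 567109.

701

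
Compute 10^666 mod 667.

10^1 ≡ 10 (mod 667)
10^2 ≡ 10^2 = 100 ≡ 100 (mod 667)
10^4 ≡ 100^2 = 10000 ≡ 662 (mod 667)
10^8 ≡ 662^2 = 438244 ≡ 25 (mod 667)
10^16 ≡ 25^2 = 625 ≡ 625 (mod 667)
10^32 ≡ 625^2 = 390625 ≡ 430 (mod 667)
10^64 ≡ 430^2 = 184900 ≡ 141 (mod 667)
10^128 ≡ 141^2 = 19881 ≡ 538 (mod 667)
10^256 ≡ 538^2 = 289444 ≡ 633 (mod 667)
10^512 ≡ 633^2 = 400689 ≡ 489 (mod 667)
666 = 512 + 128 + 16 + 8 + 2 in binary powers of 2.
So 10^666 ≡ 489 · 538 · 625 · 25 · 100 ≡ 236 (mod 667).
Since 236 ≠ 1, base 10 is a Fermat witness: 667 is composite.

236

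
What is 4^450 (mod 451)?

4^1 ≡ 4 (mod 451)
4^2 ≡ 4^2 = 16 ≡ 16 (mod 451)
4^4 ≡ 16^2 = 256 ≡ 256 (mod 451)
4^8 ≡ 256^2 = 65536 ≡ 141 (mod 451)
4^16 ≡ 141^2 = 19881 ≡ 37 (mod 451)
4^32 ≡ 37^2 = 1369 ≡ 16 (mod 451)
4^64 ≡ 16^2 = 256 ≡ 256 (mod 451)
4^128 ≡ 256^2 = 65536 ≡ 141 (mod 451)
4^256 ≡ 141^2 = 19881 ≡ 37 (mod 451)
450 = 256 + 128 + 64 + 2 in binary powers of 2.
So 4^450 ≡ 37 · 141 · 256 · 16 ≡ 1 (mod 451).
Since the result is 1, base 4 gives no evidence that 451 is composite.

1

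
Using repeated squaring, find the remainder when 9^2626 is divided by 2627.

9^1 ≡ 9 (mod 2627)
9^2 ≡ 9^2 = 81 ≡ 81 (mod 2627)
9^4 ≡ 81^2 = 6561 ≡ 1307 (mod 2627)
9^8 ≡ 1307^2 = 1708249 ≡ 699 (mod 2627)
9^16 ≡ 699^2 = 488601 ≡ 2606 (mod 2627)
9^32 ≡ 2606^2 = 6791236 ≡ 441 (mod 2627)
9^64 ≡ 441^2 = 194481 ≡ 83 (mod 2627)
9^128 ≡ 83^2 = 6889 ≡ 1635 (mod 2627)
9^256 ≡ 1635^2 = 2673225 ≡ 1566 (mod 2627)
9^512 ≡ 1566^2 = 2452356 ≡ 1365 (mod 2627)
9^1024 ≡ 1365^2 = 1863225 ≡ 682 (mod 2627)
9^2048 ≡ 682^2 = 465124 ≡ 145 (mod 2627)
2626 = 2048 + 512 + 64 + 2 in binary powers of 2.
So 9^2626 ≡ 145 · 1365 · 83 · 81 ≡ 719 (mod 2627).
Since 719 ≠ 1, base 9 is a Fermat witness: 2627 is composite.

719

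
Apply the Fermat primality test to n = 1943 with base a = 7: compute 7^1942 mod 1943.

7^1 ≡ 7 (mod 1943)
7^2 ≡ 7^2 = 49 ≡ 49 (mod 1943)
7^4 ≡ 49^2 = 2401 ≡ 458 (mod 1943)
7^8 ≡ 458^2 = 209764 ≡ 1863 (mod 1943)
7^16 ≡ 1863^2 = 3470769 ≡ 571 (mod 1943)
7^32 ≡ 571^2 = 326041 ≡ 1560 (mod 1943)
7^64 ≡ 1560^2 = 2433600 ≡ 964 (mod 1943)
7^128 ≡ 964^2 = 929296 ≡ 542 (mod 1943)
7^256 ≡ 542^2 = 293764 ≡ 371 (mod 1943)
7^512 ≡ 371^2 = 137641 ≡ 1631 (mod 1943)
7^1024 ≡ 1631^2 = 2660161 ≡ 194 (mod 1943)
1942 = 1024 + 512 + 256 + 128 + 16 + 4 + 2 in binary powers of 2.
So 7^1942 ≡ 194 · 1631 · 371 · 542 · 571 · 458 · 49 ≡ 1387 (mod 1943).
Since 1387 ≠ 1, base 7 is a Fermat witness: 1943 is composite.

1387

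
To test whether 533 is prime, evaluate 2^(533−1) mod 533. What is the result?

406

2^1 ≡ 2 (mod 533)
2^2 ≡ 2^2 = 4 ≡ 4 (mod 533)
2^4 ≡ 4^2 = 16 ≡ 16 (mod 533)
2^8 ≡ 16^2 = 256 ≡ 256 (mod 533)
2^16 ≡ 256^2 = 65536 ≡ 510 (mod 533)
2^32 ≡ 510^2 = 260100 ≡ 529 (mod 533)
2^64 ≡ 529^2 = 279841 ≡ 16 (mod 533)
2^128 ≡ 16^2 = 256 ≡ 256 (mod 533)
2^256 ≡ 256^2 = 65536 ≡ 510 (mod 533)
2^512 ≡ 510^2 = 260100 ≡ 529 (mod 533)
532 = 512 + 16 + 4 in binary powers of 2.
So 2^532 ≡ 529 · 510 · 16 ≡ 406 (mod 533).
Since 406 ≠ 1, base 2 is a Fermat witness: 533 is composite.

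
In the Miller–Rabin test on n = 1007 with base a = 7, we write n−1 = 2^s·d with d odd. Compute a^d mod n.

467

1007 − 1 = 1006 = 2^1 · 503, so d = 503.
7^1 ≡ 7 (mod 1007)
7^2 ≡ 7^2 = 49 ≡ 49 (mod 1007)
7^4 ≡ 49^2 = 2401 ≡ 387 (mod 1007)
7^8 ≡ 387^2 = 149769 ≡ 733 (mod 1007)
7^16 ≡ 733^2 = 537289 ≡ 558 (mod 1007)
7^32 ≡ 558^2 = 311364 ≡ 201 (mod 1007)
7^64 ≡ 201^2 = 40401 ≡ 121 (mod 1007)
7^128 ≡ 121^2 = 14641 ≡ 543 (mod 1007)
7^256 ≡ 543^2 = 294849 ≡ 805 (mod 1007)
503 = 256 + 128 + 64 + 32 + 16 + 4 + 2 + 1 in binary powers of 2.
So 7^503 ≡ 805 · 543 · 121 · 201 · 558 · 387 · 49 · 7 ≡ 467 (mod 1007).
Squaring chain: 467; never reaches −1, so base 7 is a Miller–Rabin witness that 1007 is composite.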